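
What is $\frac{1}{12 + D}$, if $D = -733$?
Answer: $- \frac{1}{721} \approx -0.001387$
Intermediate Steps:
$\frac{1}{12 + D} = \frac{1}{12 - 733} = \frac{1}{-721} = - \frac{1}{721}$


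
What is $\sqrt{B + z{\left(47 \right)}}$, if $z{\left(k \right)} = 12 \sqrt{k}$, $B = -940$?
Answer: $2 \sqrt{-235 + 3 \sqrt{47}} \approx 29.287 i$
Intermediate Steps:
$\sqrt{B + z{\left(47 \right)}} = \sqrt{-940 + 12 \sqrt{47}}$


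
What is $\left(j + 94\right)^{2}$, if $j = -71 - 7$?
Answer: $256$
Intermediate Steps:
$j = -78$ ($j = -71 - 7 = -78$)
$\left(j + 94\right)^{2} = \left(-78 + 94\right)^{2} = 16^{2} = 256$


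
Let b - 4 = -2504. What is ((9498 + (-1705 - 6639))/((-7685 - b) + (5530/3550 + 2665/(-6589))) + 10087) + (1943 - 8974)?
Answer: 37052859039618/12125509933 ≈ 3055.8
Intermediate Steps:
b = -2500 (b = 4 - 2504 = -2500)
((9498 + (-1705 - 6639))/((-7685 - b) + (5530/3550 + 2665/(-6589))) + 10087) + (1943 - 8974) = ((9498 + (-1705 - 6639))/((-7685 - 1*(-2500)) + (5530/3550 + 2665/(-6589))) + 10087) + (1943 - 8974) = ((9498 - 8344)/((-7685 + 2500) + (5530*(1/3550) + 2665*(-1/6589))) + 10087) - 7031 = (1154/(-5185 + (553/355 - 2665/6589)) + 10087) - 7031 = (1154/(-5185 + 2697642/2339095) + 10087) - 7031 = (1154/(-12125509933/2339095) + 10087) - 7031 = (1154*(-2339095/12125509933) + 10087) - 7031 = (-2699315630/12125509933 + 10087) - 7031 = 122307319378541/12125509933 - 7031 = 37052859039618/12125509933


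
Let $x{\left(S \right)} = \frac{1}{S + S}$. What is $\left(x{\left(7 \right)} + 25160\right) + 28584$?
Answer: $\frac{752417}{14} \approx 53744.0$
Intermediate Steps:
$x{\left(S \right)} = \frac{1}{2 S}$
$\left(x{\left(7 \right)} + 25160\right) + 28584 = \left(\frac{1}{2 \cdot 7} + 25160\right) + 28584 = \left(\frac{1}{2} \cdot \frac{1}{7} + 25160\right) + 28584 = \left(\frac{1}{14} + 25160\right) + 28584 = \frac{352241}{14} + 28584 = \frac{752417}{14}$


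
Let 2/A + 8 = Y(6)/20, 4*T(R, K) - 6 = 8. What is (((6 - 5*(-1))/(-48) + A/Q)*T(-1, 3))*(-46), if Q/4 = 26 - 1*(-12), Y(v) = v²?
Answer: 1052779/28272 ≈ 37.237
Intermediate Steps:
T(R, K) = 7/2 (T(R, K) = 3/2 + (¼)*8 = 3/2 + 2 = 7/2)
A = -10/31 (A = 2/(-8 + 6²/20) = 2/(-8 + 36*(1/20)) = 2/(-8 + 9/5) = 2/(-31/5) = 2*(-5/31) = -10/31 ≈ -0.32258)
Q = 152 (Q = 4*(26 - 1*(-12)) = 4*(26 + 12) = 4*38 = 152)
(((6 - 5*(-1))/(-48) + A/Q)*T(-1, 3))*(-46) = (((6 - 5*(-1))/(-48) - 10/31/152)*(7/2))*(-46) = (((6 + 5)*(-1/48) - 10/31*1/152)*(7/2))*(-46) = ((11*(-1/48) - 5/2356)*(7/2))*(-46) = ((-11/48 - 5/2356)*(7/2))*(-46) = -6539/28272*7/2*(-46) = -45773/56544*(-46) = 1052779/28272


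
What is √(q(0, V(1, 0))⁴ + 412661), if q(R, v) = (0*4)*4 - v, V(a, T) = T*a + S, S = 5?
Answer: √413286 ≈ 642.87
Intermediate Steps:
V(a, T) = 5 + T*a (V(a, T) = T*a + 5 = 5 + T*a)
q(R, v) = -v (q(R, v) = 0*4 - v = 0 - v = -v)
√(q(0, V(1, 0))⁴ + 412661) = √((-(5 + 0*1))⁴ + 412661) = √((-(5 + 0))⁴ + 412661) = √((-1*5)⁴ + 412661) = √((-5)⁴ + 412661) = √(625 + 412661) = √413286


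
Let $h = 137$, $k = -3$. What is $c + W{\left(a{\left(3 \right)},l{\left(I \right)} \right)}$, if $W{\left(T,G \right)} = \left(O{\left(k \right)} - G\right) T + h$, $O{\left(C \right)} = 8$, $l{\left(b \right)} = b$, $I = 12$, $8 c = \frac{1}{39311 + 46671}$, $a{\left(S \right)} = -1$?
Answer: $\frac{96987697}{687856} \approx 141.0$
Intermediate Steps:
$c = \frac{1}{687856}$ ($c = \frac{1}{8 \left(39311 + 46671\right)} = \frac{1}{8 \cdot 85982} = \frac{1}{8} \cdot \frac{1}{85982} = \frac{1}{687856} \approx 1.4538 \cdot 10^{-6}$)
$W{\left(T,G \right)} = 137 + T \left(8 - G\right)$ ($W{\left(T,G \right)} = \left(8 - G\right) T + 137 = T \left(8 - G\right) + 137 = 137 + T \left(8 - G\right)$)
$c + W{\left(a{\left(3 \right)},l{\left(I \right)} \right)} = \frac{1}{687856} + \left(137 + 8 \left(-1\right) - 12 \left(-1\right)\right) = \frac{1}{687856} + \left(137 - 8 + 12\right) = \frac{1}{687856} + 141 = \frac{96987697}{687856}$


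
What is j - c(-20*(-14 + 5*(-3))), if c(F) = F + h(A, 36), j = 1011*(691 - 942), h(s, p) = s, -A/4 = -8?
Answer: -254373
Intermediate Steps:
A = 32 (A = -4*(-8) = 32)
j = -253761 (j = 1011*(-251) = -253761)
c(F) = 32 + F (c(F) = F + 32 = 32 + F)
j - c(-20*(-14 + 5*(-3))) = -253761 - (32 - 20*(-14 + 5*(-3))) = -253761 - (32 - 20*(-14 - 15)) = -253761 - (32 - 20*(-29)) = -253761 - (32 + 580) = -253761 - 1*612 = -253761 - 612 = -254373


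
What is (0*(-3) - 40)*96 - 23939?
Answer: -27779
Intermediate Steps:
(0*(-3) - 40)*96 - 23939 = (0 - 40)*96 - 23939 = -40*96 - 23939 = -3840 - 23939 = -27779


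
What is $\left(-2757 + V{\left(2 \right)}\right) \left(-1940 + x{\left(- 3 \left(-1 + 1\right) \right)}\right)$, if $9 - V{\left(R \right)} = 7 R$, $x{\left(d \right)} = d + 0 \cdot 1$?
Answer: $5358280$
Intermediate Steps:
$x{\left(d \right)} = d$ ($x{\left(d \right)} = d + 0 = d$)
$V{\left(R \right)} = 9 - 7 R$
$\left(-2757 + V{\left(2 \right)}\right) \left(-1940 + x{\left(- 3 \left(-1 + 1\right) \right)}\right) = \left(-2757 + \left(9 - 14\right)\right) \left(-1940 - 3 \left(-1 + 1\right)\right) = \left(-2757 + \left(9 - 14\right)\right) \left(-1940 - 0\right) = \left(-2757 - 5\right) \left(-1940 + 0\right) = \left(-2762\right) \left(-1940\right) = 5358280$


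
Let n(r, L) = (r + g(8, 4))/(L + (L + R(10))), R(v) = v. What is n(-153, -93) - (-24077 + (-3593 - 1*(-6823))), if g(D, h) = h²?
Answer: 3669209/176 ≈ 20848.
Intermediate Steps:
n(r, L) = (16 + r)/(10 + 2*L) (n(r, L) = (r + 4²)/(L + (L + 10)) = (r + 16)/(L + (10 + L)) = (16 + r)/(10 + 2*L))
n(-153, -93) - (-24077 + (-3593 - 1*(-6823))) = (16 - 153)/(2*(5 - 93)) - (-24077 + (-3593 - 1*(-6823))) = (½)*(-137)/(-88) - (-24077 + (-3593 + 6823)) = (½)*(-1/88)*(-137) - (-24077 + 3230) = 137/176 - 1*(-20847) = 137/176 + 20847 = 3669209/176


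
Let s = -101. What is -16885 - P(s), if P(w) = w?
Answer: -16784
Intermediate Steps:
-16885 - P(s) = -16885 - 1*(-101) = -16885 + 101 = -16784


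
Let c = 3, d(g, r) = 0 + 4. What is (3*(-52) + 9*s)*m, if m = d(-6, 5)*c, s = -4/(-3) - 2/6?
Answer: -1764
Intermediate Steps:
d(g, r) = 4
s = 1 (s = -4*(-1/3) - 2*1/6 = 4/3 - 1/3 = 1)
m = 12 (m = 4*3 = 12)
(3*(-52) + 9*s)*m = (3*(-52) + 9*1)*12 = (-156 + 9)*12 = -147*12 = -1764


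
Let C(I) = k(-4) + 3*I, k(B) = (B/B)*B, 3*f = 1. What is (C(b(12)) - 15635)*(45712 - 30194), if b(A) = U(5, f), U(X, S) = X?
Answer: -242453232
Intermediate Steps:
f = 1/3 (f = (1/3)*1 = 1/3 ≈ 0.33333)
b(A) = 5
k(B) = B (k(B) = 1*B = B)
C(I) = -4 + 3*I
(C(b(12)) - 15635)*(45712 - 30194) = ((-4 + 3*5) - 15635)*(45712 - 30194) = ((-4 + 15) - 15635)*15518 = (11 - 15635)*15518 = -15624*15518 = -242453232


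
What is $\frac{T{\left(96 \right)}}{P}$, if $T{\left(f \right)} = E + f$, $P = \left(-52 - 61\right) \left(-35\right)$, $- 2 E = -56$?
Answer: $\frac{124}{3955} \approx 0.031353$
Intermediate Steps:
$E = 28$ ($E = \left(- \frac{1}{2}\right) \left(-56\right) = 28$)
$P = 3955$ ($P = \left(-113\right) \left(-35\right) = 3955$)
$T{\left(f \right)} = 28 + f$
$\frac{T{\left(96 \right)}}{P} = \frac{28 + 96}{3955} = 124 \cdot \frac{1}{3955} = \frac{124}{3955}$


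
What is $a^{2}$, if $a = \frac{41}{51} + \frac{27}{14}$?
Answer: $\frac{3806401}{509796} \approx 7.4665$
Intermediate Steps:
$a = \frac{1951}{714}$ ($a = 41 \cdot \frac{1}{51} + 27 \cdot \frac{1}{14} = \frac{41}{51} + \frac{27}{14} = \frac{1951}{714} \approx 2.7325$)
$a^{2} = \left(\frac{1951}{714}\right)^{2} = \frac{3806401}{509796}$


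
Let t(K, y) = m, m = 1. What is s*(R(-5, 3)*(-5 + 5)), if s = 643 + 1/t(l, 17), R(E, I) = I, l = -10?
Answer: 0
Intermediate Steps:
t(K, y) = 1
s = 644 (s = 643 + 1/1 = 643 + 1 = 644)
s*(R(-5, 3)*(-5 + 5)) = 644*(3*(-5 + 5)) = 644*(3*0) = 644*0 = 0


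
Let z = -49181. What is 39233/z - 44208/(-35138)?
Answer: 397812247/864060989 ≈ 0.46040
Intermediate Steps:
39233/z - 44208/(-35138) = 39233/(-49181) - 44208/(-35138) = 39233*(-1/49181) - 44208*(-1/35138) = -39233/49181 + 22104/17569 = 397812247/864060989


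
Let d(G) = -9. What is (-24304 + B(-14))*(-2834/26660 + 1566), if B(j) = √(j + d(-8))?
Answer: -8182358296/215 + 20873363*I*√23/13330 ≈ -3.8057e+7 + 7509.8*I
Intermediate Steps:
B(j) = √(-9 + j) (B(j) = √(j - 9) = √(-9 + j))
(-24304 + B(-14))*(-2834/26660 + 1566) = (-24304 + √(-9 - 14))*(-2834/26660 + 1566) = (-24304 + √(-23))*(-2834*1/26660 + 1566) = (-24304 + I*√23)*(-1417/13330 + 1566) = (-24304 + I*√23)*(20873363/13330) = -8182358296/215 + 20873363*I*√23/13330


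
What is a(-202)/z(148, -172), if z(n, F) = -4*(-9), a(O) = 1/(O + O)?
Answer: -1/14544 ≈ -6.8757e-5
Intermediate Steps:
a(O) = 1/(2*O)
z(n, F) = 36
a(-202)/z(148, -172) = ((½)/(-202))/36 = ((½)*(-1/202))*(1/36) = -1/404*1/36 = -1/14544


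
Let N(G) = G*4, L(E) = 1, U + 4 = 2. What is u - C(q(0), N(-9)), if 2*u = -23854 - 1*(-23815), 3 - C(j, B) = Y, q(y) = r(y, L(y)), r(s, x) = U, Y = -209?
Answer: -463/2 ≈ -231.50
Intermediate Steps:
U = -2 (U = -4 + 2 = -2)
N(G) = 4*G
r(s, x) = -2
q(y) = -2
C(j, B) = 212 (C(j, B) = 3 - 1*(-209) = 3 + 209 = 212)
u = -39/2 (u = (-23854 - 1*(-23815))/2 = (-23854 + 23815)/2 = (½)*(-39) = -39/2 ≈ -19.500)
u - C(q(0), N(-9)) = -39/2 - 1*212 = -39/2 - 212 = -463/2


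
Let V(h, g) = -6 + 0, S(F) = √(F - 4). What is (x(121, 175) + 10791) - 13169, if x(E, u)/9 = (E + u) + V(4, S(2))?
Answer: 232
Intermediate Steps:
S(F) = √(-4 + F)
V(h, g) = -6
x(E, u) = -54 + 9*E + 9*u (x(E, u) = 9*((E + u) - 6) = 9*(-6 + E + u) = -54 + 9*E + 9*u)
(x(121, 175) + 10791) - 13169 = ((-54 + 9*121 + 9*175) + 10791) - 13169 = ((-54 + 1089 + 1575) + 10791) - 13169 = (2610 + 10791) - 13169 = 13401 - 13169 = 232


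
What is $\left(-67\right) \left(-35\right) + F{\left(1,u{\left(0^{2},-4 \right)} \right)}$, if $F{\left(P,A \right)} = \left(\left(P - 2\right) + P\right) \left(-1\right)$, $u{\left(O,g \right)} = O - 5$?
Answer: $2345$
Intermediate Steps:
$u{\left(O,g \right)} = -5 + O$
$F{\left(P,A \right)} = 2 - 2 P$ ($F{\left(P,A \right)} = \left(\left(-2 + P\right) + P\right) \left(-1\right) = \left(-2 + 2 P\right) \left(-1\right) = 2 - 2 P$)
$\left(-67\right) \left(-35\right) + F{\left(1,u{\left(0^{2},-4 \right)} \right)} = \left(-67\right) \left(-35\right) + \left(2 - 2\right) = 2345 + \left(2 - 2\right) = 2345 + 0 = 2345$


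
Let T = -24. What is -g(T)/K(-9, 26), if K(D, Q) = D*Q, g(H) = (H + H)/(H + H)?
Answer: 1/234 ≈ 0.0042735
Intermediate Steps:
g(H) = 1 (g(H) = (2*H)/((2*H)) = (2*H)*(1/(2*H)) = 1)
-g(T)/K(-9, 26) = -1/((-9*26)) = -1/(-234) = -(-1)/234 = -1*(-1/234) = 1/234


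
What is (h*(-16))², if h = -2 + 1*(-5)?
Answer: 12544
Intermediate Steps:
h = -7 (h = -2 - 5 = -7)
(h*(-16))² = (-7*(-16))² = 112² = 12544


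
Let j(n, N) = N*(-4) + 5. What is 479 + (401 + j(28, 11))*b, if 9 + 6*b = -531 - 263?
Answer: -143906/3 ≈ -47969.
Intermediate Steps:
b = -803/6 (b = -3/2 + (-531 - 263)/6 = -3/2 + (⅙)*(-794) = -3/2 - 397/3 = -803/6 ≈ -133.83)
j(n, N) = 5 - 4*N (j(n, N) = -4*N + 5 = 5 - 4*N)
479 + (401 + j(28, 11))*b = 479 + (401 + (5 - 4*11))*(-803/6) = 479 + (401 + (5 - 44))*(-803/6) = 479 + (401 - 39)*(-803/6) = 479 + 362*(-803/6) = 479 - 145343/3 = -143906/3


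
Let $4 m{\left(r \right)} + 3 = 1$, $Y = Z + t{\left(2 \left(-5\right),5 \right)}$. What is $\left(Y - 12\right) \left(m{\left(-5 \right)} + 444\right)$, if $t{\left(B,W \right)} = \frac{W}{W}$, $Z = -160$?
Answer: $- \frac{151677}{2} \approx -75839.0$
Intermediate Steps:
$t{\left(B,W \right)} = 1$
$Y = -159$ ($Y = -160 + 1 = -159$)
$m{\left(r \right)} = - \frac{1}{2}$ ($m{\left(r \right)} = - \frac{3}{4} + \frac{1}{4} \cdot 1 = - \frac{3}{4} + \frac{1}{4} = - \frac{1}{2}$)
$\left(Y - 12\right) \left(m{\left(-5 \right)} + 444\right) = \left(-159 - 12\right) \left(- \frac{1}{2} + 444\right) = \left(-159 - 12\right) \frac{887}{2} = \left(-171\right) \frac{887}{2} = - \frac{151677}{2}$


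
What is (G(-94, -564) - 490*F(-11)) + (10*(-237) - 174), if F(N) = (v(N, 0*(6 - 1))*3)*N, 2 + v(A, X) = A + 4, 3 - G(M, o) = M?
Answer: -147977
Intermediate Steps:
G(M, o) = 3 - M
v(A, X) = 2 + A (v(A, X) = -2 + (A + 4) = -2 + (4 + A) = 2 + A)
F(N) = N*(6 + 3*N) (F(N) = ((2 + N)*3)*N = (6 + 3*N)*N = N*(6 + 3*N))
(G(-94, -564) - 490*F(-11)) + (10*(-237) - 174) = ((3 - 1*(-94)) - 1470*(-11)*(2 - 11)) + (10*(-237) - 174) = ((3 + 94) - 1470*(-11)*(-9)) + (-2370 - 174) = (97 - 490*297) - 2544 = (97 - 145530) - 2544 = -145433 - 2544 = -147977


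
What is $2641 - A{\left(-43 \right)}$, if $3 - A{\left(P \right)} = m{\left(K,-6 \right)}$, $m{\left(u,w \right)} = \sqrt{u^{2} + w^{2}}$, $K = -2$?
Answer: $2638 + 2 \sqrt{10} \approx 2644.3$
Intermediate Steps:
$A{\left(P \right)} = 3 - 2 \sqrt{10}$ ($A{\left(P \right)} = 3 - \sqrt{\left(-2\right)^{2} + \left(-6\right)^{2}} = 3 - \sqrt{4 + 36} = 3 - \sqrt{40} = 3 - 2 \sqrt{10}$)
$2641 - A{\left(-43 \right)} = 2641 - \left(3 - 2 \sqrt{10}\right) = 2638 + 2 \sqrt{10}$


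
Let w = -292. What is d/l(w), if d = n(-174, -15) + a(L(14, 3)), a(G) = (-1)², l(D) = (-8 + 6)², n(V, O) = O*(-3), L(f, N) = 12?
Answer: 23/2 ≈ 11.500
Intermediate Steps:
n(V, O) = -3*O
l(D) = 4 (l(D) = (-2)² = 4)
a(G) = 1
d = 46 (d = -3*(-15) + 1 = 45 + 1 = 46)
d/l(w) = 46/4 = 46*(¼) = 23/2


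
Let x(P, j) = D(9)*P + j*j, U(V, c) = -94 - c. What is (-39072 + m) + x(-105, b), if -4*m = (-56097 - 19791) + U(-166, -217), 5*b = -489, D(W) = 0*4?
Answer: -1056591/100 ≈ -10566.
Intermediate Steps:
D(W) = 0
b = -489/5 (b = (1/5)*(-489) = -489/5 ≈ -97.800)
m = 75765/4 (m = -((-56097 - 19791) + (-94 - 1*(-217)))/4 = -(-75888 + (-94 + 217))/4 = -(-75888 + 123)/4 = -1/4*(-75765) = 75765/4 ≈ 18941.)
x(P, j) = j**2 (x(P, j) = 0*P + j*j = 0 + j**2 = j**2)
(-39072 + m) + x(-105, b) = (-39072 + 75765/4) + (-489/5)**2 = -80523/4 + 239121/25 = -1056591/100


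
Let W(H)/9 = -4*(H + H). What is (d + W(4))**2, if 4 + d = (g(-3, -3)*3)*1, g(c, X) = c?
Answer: 90601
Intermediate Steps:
W(H) = -72*H (W(H) = 9*(-4*(H + H)) = 9*(-8*H) = -72*H)
d = -13 (d = -4 - 3*3*1 = -4 - 9*1 = -4 - 9 = -13)
(d + W(4))**2 = (-13 - 72*4)**2 = (-13 - 288)**2 = (-301)**2 = 90601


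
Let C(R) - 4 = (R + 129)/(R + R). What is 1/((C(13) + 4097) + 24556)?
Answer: 13/372612 ≈ 3.4889e-5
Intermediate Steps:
C(R) = 4 + (129 + R)/(2*R) (C(R) = 4 + (R + 129)/(R + R) = 4 + (129 + R)/((2*R)) = 4 + (129 + R)*(1/(2*R)) = 4 + (129 + R)/(2*R))
1/((C(13) + 4097) + 24556) = 1/(((3/2)*(43 + 3*13)/13 + 4097) + 24556) = 1/(((3/2)*(1/13)*(43 + 39) + 4097) + 24556) = 1/(((3/2)*(1/13)*82 + 4097) + 24556) = 1/((123/13 + 4097) + 24556) = 1/(53384/13 + 24556) = 1/(372612/13) = 13/372612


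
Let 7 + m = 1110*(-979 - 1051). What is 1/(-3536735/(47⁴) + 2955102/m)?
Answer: -10995419355067/22389304815107 ≈ -0.49110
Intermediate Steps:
m = -2253307 (m = -7 + 1110*(-979 - 1051) = -7 + 1110*(-2030) = -7 - 2253300 = -2253307)
1/(-3536735/(47⁴) + 2955102/m) = 1/(-3536735/(47⁴) + 2955102/(-2253307)) = 1/(-3536735/4879681 + 2955102*(-1/2253307)) = 1/(-3536735*1/4879681 - 2955102/2253307) = 1/(-3536735/4879681 - 2955102/2253307) = 1/(-22389304815107/10995419355067) = -10995419355067/22389304815107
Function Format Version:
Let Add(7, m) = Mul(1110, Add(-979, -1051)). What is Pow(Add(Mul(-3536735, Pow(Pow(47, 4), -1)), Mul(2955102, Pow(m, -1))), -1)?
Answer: Rational(-10995419355067, 22389304815107) ≈ -0.49110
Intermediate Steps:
m = -2253307 (m = Add(-7, Mul(1110, Add(-979, -1051))) = Add(-7, Mul(1110, -2030)) = Add(-7, -2253300) = -2253307)
Pow(Add(Mul(-3536735, Pow(Pow(47, 4), -1)), Mul(2955102, Pow(m, -1))), -1) = Pow(Add(Mul(-3536735, Pow(Pow(47, 4), -1)), Mul(2955102, Pow(-2253307, -1))), -1) = Pow(Add(Mul(-3536735, Pow(4879681, -1)), Mul(2955102, Rational(-1, 2253307))), -1) = Pow(Add(Mul(-3536735, Rational(1, 4879681)), Rational(-2955102, 2253307)), -1) = Pow(Add(Rational(-3536735, 4879681), Rational(-2955102, 2253307)), -1) = Pow(Rational(-22389304815107, 10995419355067), -1) = Rational(-10995419355067, 22389304815107)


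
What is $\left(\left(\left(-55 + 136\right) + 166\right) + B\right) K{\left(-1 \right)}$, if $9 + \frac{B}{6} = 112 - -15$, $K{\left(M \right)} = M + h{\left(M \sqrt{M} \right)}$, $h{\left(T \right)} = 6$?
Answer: $4775$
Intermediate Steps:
$K{\left(M \right)} = 6 + M$ ($K{\left(M \right)} = M + 6 = 6 + M$)
$B = 708$ ($B = -54 + 6 \left(112 - -15\right) = -54 + 6 \left(112 + 15\right) = -54 + 6 \cdot 127 = -54 + 762 = 708$)
$\left(\left(\left(-55 + 136\right) + 166\right) + B\right) K{\left(-1 \right)} = \left(\left(\left(-55 + 136\right) + 166\right) + 708\right) \left(6 - 1\right) = \left(\left(81 + 166\right) + 708\right) 5 = \left(247 + 708\right) 5 = 955 \cdot 5 = 4775$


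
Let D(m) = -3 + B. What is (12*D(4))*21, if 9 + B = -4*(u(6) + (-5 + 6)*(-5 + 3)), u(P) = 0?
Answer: -1008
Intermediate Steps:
B = -1 (B = -9 - 4*(0 + (-5 + 6)*(-5 + 3)) = -9 - 4*(0 + 1*(-2)) = -9 - 4*(0 - 2) = -9 - 4*(-2) = -9 + 8 = -1)
D(m) = -4 (D(m) = -3 - 1 = -4)
(12*D(4))*21 = (12*(-4))*21 = -48*21 = -1008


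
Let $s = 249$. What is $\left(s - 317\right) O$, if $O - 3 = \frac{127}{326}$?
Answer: $- \frac{37570}{163} \approx -230.49$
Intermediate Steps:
$O = \frac{1105}{326}$ ($O = 3 + \frac{127}{326} = \frac{1105}{326} \approx 3.3896$)
$\left(s - 317\right) O = \left(249 - 317\right) \frac{1105}{326} = \left(-68\right) \frac{1105}{326} = - \frac{37570}{163}$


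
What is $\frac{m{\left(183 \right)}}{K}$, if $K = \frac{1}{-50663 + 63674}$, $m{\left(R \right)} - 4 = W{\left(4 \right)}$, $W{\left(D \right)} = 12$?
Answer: $208176$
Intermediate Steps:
$m{\left(R \right)} = 16$ ($m{\left(R \right)} = 4 + 12 = 16$)
$K = \frac{1}{13011} \approx 7.6858 \cdot 10^{-5}$
$\frac{m{\left(183 \right)}}{K} = 16 \frac{1}{\frac{1}{13011}} = 16 \cdot 13011 = 208176$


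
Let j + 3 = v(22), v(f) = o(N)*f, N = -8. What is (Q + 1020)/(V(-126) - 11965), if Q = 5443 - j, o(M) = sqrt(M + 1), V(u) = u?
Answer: -6466/12091 + 22*I*sqrt(7)/12091 ≈ -0.53478 + 0.004814*I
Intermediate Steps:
o(M) = sqrt(1 + M)
v(f) = I*f*sqrt(7) (v(f) = sqrt(1 - 8)*f = sqrt(-7)*f = (I*sqrt(7))*f = I*f*sqrt(7))
j = -3 + 22*I*sqrt(7) (j = -3 + I*22*sqrt(7) = -3 + 22*I*sqrt(7) ≈ -3.0 + 58.207*I)
Q = 5446 - 22*I*sqrt(7) (Q = 5443 - (-3 + 22*I*sqrt(7)) = 5443 + (3 - 22*I*sqrt(7)) = 5446 - 22*I*sqrt(7) ≈ 5446.0 - 58.207*I)
(Q + 1020)/(V(-126) - 11965) = ((5446 - 22*I*sqrt(7)) + 1020)/(-126 - 11965) = (6466 - 22*I*sqrt(7))/(-12091) = (6466 - 22*I*sqrt(7))*(-1/12091) = -6466/12091 + 22*I*sqrt(7)/12091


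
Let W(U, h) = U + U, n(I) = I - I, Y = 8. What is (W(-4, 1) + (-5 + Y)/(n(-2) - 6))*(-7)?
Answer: 119/2 ≈ 59.500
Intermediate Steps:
n(I) = 0
W(U, h) = 2*U
(W(-4, 1) + (-5 + Y)/(n(-2) - 6))*(-7) = (2*(-4) + (-5 + 8)/(0 - 6))*(-7) = (-8 + 3/(-6))*(-7) = (-8 + 3*(-⅙))*(-7) = (-8 - ½)*(-7) = -17/2*(-7) = 119/2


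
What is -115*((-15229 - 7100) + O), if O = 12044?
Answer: 1182775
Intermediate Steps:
-115*((-15229 - 7100) + O) = -115*((-15229 - 7100) + 12044) = -115*(-22329 + 12044) = -115*(-10285) = 1182775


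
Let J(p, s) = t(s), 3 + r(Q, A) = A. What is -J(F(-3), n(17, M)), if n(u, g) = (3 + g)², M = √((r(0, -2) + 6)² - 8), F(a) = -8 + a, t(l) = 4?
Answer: -4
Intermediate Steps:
r(Q, A) = -3 + A
M = I*√7 (M = √(((-3 - 2) + 6)² - 8) = √((-5 + 6)² - 8) = √(1² - 8) = √(1 - 8) = √(-7) = I*√7 ≈ 2.6458*I)
J(p, s) = 4
-J(F(-3), n(17, M)) = -1*4 = -4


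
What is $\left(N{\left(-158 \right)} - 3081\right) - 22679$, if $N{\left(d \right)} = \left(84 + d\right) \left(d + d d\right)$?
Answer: $-1861404$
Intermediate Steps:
$N{\left(d \right)} = \left(84 + d\right) \left(d + d^{2}\right)$
$\left(N{\left(-158 \right)} - 3081\right) - 22679 = \left(- 158 \left(84 + \left(-158\right)^{2} + 85 \left(-158\right)\right) - 3081\right) - 22679 = \left(- 158 \left(84 + 24964 - 13430\right) - 3081\right) - 22679 = \left(\left(-158\right) 11618 - 3081\right) - 22679 = \left(-1835644 - 3081\right) - 22679 = -1838725 - 22679 = -1861404$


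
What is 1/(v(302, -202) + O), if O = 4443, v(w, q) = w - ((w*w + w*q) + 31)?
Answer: -1/25486 ≈ -3.9237e-5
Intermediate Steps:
v(w, q) = -31 + w - w² - q*w (v(w, q) = w - ((w² + q*w) + 31) = w - (31 + w² + q*w) = w + (-31 - w² - q*w) = -31 + w - w² - q*w)
1/(v(302, -202) + O) = 1/((-31 + 302 - 1*302² - 1*(-202)*302) + 4443) = 1/((-31 + 302 - 1*91204 + 61004) + 4443) = 1/((-31 + 302 - 91204 + 61004) + 4443) = 1/(-29929 + 4443) = 1/(-25486) = -1/25486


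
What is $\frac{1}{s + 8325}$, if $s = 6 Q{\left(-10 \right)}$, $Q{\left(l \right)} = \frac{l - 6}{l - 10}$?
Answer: $\frac{5}{41649} \approx 0.00012005$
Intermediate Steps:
$Q{\left(l \right)} = \frac{-6 + l}{-10 + l}$
$s = \frac{24}{5}$ ($s = 6 \frac{-6 - 10}{-10 - 10} = 6 \frac{1}{-20} \left(-16\right) = 6 \left(\left(- \frac{1}{20}\right) \left(-16\right)\right) = 6 \cdot \frac{4}{5} = \frac{24}{5} \approx 4.8$)
$\frac{1}{s + 8325} = \frac{1}{\frac{24}{5} + 8325} = \frac{1}{\frac{41649}{5}} = \frac{5}{41649}$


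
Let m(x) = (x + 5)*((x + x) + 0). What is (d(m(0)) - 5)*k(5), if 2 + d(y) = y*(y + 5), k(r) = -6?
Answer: 42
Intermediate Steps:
m(x) = 2*x*(5 + x) (m(x) = (5 + x)*(2*x + 0) = (5 + x)*(2*x) = 2*x*(5 + x))
d(y) = -2 + y*(5 + y) (d(y) = -2 + y*(y + 5) = -2 + y*(5 + y))
(d(m(0)) - 5)*k(5) = ((-2 + (2*0*(5 + 0))² + 5*(2*0*(5 + 0))) - 5)*(-6) = ((-2 + (2*0*5)² + 5*(2*0*5)) - 5)*(-6) = ((-2 + 0² + 5*0) - 5)*(-6) = ((-2 + 0 + 0) - 5)*(-6) = (-2 - 5)*(-6) = -7*(-6) = 42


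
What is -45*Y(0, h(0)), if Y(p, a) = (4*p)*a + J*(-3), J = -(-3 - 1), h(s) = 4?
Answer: 540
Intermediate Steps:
J = 4 (J = -1*(-4) = 4)
Y(p, a) = -12 + 4*a*p (Y(p, a) = (4*p)*a + 4*(-3) = 4*a*p - 12 = -12 + 4*a*p)
-45*Y(0, h(0)) = -45*(-12 + 4*4*0) = -45*(-12 + 0) = -45*(-12) = 540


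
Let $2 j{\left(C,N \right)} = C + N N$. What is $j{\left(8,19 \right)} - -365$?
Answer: $\frac{1099}{2} \approx 549.5$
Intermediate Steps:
$j{\left(C,N \right)} = \frac{C}{2} + \frac{N^{2}}{2}$ ($j{\left(C,N \right)} = \frac{C + N N}{2} = \frac{C + N^{2}}{2} = \frac{C}{2} + \frac{N^{2}}{2}$)
$j{\left(8,19 \right)} - -365 = \left(\frac{1}{2} \cdot 8 + \frac{19^{2}}{2}\right) - -365 = \left(4 + \frac{1}{2} \cdot 361\right) + 365 = \left(4 + \frac{361}{2}\right) + 365 = \frac{369}{2} + 365 = \frac{1099}{2}$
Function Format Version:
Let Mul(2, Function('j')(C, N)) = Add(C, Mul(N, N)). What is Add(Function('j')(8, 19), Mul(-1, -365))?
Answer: Rational(1099, 2) ≈ 549.50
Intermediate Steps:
Function('j')(C, N) = Add(Mul(Rational(1, 2), C), Mul(Rational(1, 2), Pow(N, 2))) (Function('j')(C, N) = Mul(Rational(1, 2), Add(C, Mul(N, N))) = Mul(Rational(1, 2), Add(C, Pow(N, 2))) = Add(Mul(Rational(1, 2), C), Mul(Rational(1, 2), Pow(N, 2))))
Add(Function('j')(8, 19), Mul(-1, -365)) = Add(Add(Mul(Rational(1, 2), 8), Mul(Rational(1, 2), Pow(19, 2))), Mul(-1, -365)) = Add(Add(4, Mul(Rational(1, 2), 361)), 365) = Add(Add(4, Rational(361, 2)), 365) = Add(Rational(369, 2), 365) = Rational(1099, 2)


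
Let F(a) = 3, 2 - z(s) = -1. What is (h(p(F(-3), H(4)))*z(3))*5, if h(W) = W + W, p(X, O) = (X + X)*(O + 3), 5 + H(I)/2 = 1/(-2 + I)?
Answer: -1080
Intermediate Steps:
H(I) = -10 + 2/(-2 + I)
z(s) = 3 (z(s) = 2 - 1*(-1) = 2 + 1 = 3)
p(X, O) = 2*X*(3 + O) (p(X, O) = (2*X)*(3 + O) = 2*X*(3 + O))
h(W) = 2*W
(h(p(F(-3), H(4)))*z(3))*5 = ((2*(2*3*(3 + 2*(11 - 5*4)/(-2 + 4))))*3)*5 = ((2*(2*3*(3 + 2*(11 - 20)/2)))*3)*5 = ((2*(2*3*(3 + 2*(½)*(-9))))*3)*5 = ((2*(2*3*(3 - 9)))*3)*5 = ((2*(2*3*(-6)))*3)*5 = ((2*(-36))*3)*5 = -72*3*5 = -216*5 = -1080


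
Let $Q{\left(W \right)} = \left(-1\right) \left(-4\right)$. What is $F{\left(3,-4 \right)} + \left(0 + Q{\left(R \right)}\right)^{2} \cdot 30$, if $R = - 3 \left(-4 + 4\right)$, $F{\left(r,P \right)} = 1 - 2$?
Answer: $479$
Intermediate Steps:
$F{\left(r,P \right)} = -1$
$R = 0$ ($R = \left(-3\right) 0 = 0$)
$Q{\left(W \right)} = 4$
$F{\left(3,-4 \right)} + \left(0 + Q{\left(R \right)}\right)^{2} \cdot 30 = -1 + \left(0 + 4\right)^{2} \cdot 30 = -1 + 4^{2} \cdot 30 = -1 + 16 \cdot 30 = -1 + 480 = 479$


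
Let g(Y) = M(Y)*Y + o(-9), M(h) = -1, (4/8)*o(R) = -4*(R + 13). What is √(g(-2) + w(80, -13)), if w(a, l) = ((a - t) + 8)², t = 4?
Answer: √7026 ≈ 83.821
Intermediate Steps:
o(R) = -104 - 8*R (o(R) = 2*(-4*(R + 13)) = 2*(-4*(13 + R)) = 2*(-52 - 4*R) = -104 - 8*R)
w(a, l) = (4 + a)² (w(a, l) = ((a - 1*4) + 8)² = ((a - 4) + 8)² = ((-4 + a) + 8)² = (4 + a)²)
g(Y) = -32 - Y (g(Y) = -Y + (-104 - 8*(-9)) = -Y + (-104 + 72) = -Y - 32 = -32 - Y)
√(g(-2) + w(80, -13)) = √((-32 - 1*(-2)) + (4 + 80)²) = √((-32 + 2) + 84²) = √(-30 + 7056) = √7026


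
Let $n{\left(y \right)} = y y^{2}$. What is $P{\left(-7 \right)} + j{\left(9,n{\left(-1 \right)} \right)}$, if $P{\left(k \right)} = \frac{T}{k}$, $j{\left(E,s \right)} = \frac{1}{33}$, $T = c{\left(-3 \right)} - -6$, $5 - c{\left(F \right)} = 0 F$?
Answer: $- \frac{356}{231} \approx -1.5411$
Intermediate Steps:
$c{\left(F \right)} = 5$ ($c{\left(F \right)} = 5 - 0 F = 5 - 0 = 5 + 0 = 5$)
$T = 11$ ($T = 5 - -6 = 5 + 6 = 11$)
$n{\left(y \right)} = y^{3}$
$j{\left(E,s \right)} = \frac{1}{33}$
$P{\left(k \right)} = \frac{11}{k}$
$P{\left(-7 \right)} + j{\left(9,n{\left(-1 \right)} \right)} = \frac{11}{-7} + \frac{1}{33} = 11 \left(- \frac{1}{7}\right) + \frac{1}{33} = - \frac{11}{7} + \frac{1}{33} = - \frac{356}{231}$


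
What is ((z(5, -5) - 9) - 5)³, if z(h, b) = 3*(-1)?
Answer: -4913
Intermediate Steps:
z(h, b) = -3
((z(5, -5) - 9) - 5)³ = ((-3 - 9) - 5)³ = (-12 - 5)³ = (-17)³ = -4913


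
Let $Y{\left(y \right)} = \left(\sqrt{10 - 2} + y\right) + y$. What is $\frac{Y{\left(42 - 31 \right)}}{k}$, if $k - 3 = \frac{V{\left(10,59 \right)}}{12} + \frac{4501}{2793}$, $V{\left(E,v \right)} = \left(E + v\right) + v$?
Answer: $\frac{1463}{1016} + \frac{133 \sqrt{2}}{1016} \approx 1.6251$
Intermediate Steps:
$V{\left(E,v \right)} = E + 2 v$
$k = \frac{2032}{133}$ ($k = 3 + \left(\frac{10 + 2 \cdot 59}{12} + \frac{4501}{2793}\right) = 3 + \left(\left(10 + 118\right) \frac{1}{12} + 4501 \cdot \frac{1}{2793}\right) = 3 + \left(128 \cdot \frac{1}{12} + \frac{643}{399}\right) = 3 + \left(\frac{32}{3} + \frac{643}{399}\right) = 3 + \frac{1633}{133} = \frac{2032}{133} \approx 15.278$)
$Y{\left(y \right)} = 2 y + 2 \sqrt{2}$ ($Y{\left(y \right)} = \left(\sqrt{8} + y\right) + y = \left(2 \sqrt{2} + y\right) + y = \left(y + 2 \sqrt{2}\right) + y = 2 y + 2 \sqrt{2}$)
$\frac{Y{\left(42 - 31 \right)}}{k} = \frac{2 \left(42 - 31\right) + 2 \sqrt{2}}{\frac{2032}{133}} = \left(2 \cdot 11 + 2 \sqrt{2}\right) \frac{133}{2032} = \left(22 + 2 \sqrt{2}\right) \frac{133}{2032} = \frac{1463}{1016} + \frac{133 \sqrt{2}}{1016}$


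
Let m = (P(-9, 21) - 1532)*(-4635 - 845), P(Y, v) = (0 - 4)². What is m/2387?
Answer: 8307680/2387 ≈ 3480.4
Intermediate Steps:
P(Y, v) = 16 (P(Y, v) = (-4)² = 16)
m = 8307680 (m = (16 - 1532)*(-4635 - 845) = -1516*(-5480) = 8307680)
m/2387 = 8307680/2387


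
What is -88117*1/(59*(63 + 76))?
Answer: -88117/8201 ≈ -10.745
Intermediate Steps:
-88117*1/(59*(63 + 76)) = -88117/(59*139) = -88117/8201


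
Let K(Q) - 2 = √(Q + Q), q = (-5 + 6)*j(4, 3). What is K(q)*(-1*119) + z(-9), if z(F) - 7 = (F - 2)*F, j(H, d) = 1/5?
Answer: -132 - 119*√10/5 ≈ -207.26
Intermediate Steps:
j(H, d) = ⅕
z(F) = 7 + F*(-2 + F) (z(F) = 7 + (F - 2)*F = 7 + (-2 + F)*F = 7 + F*(-2 + F))
q = ⅕ (q = (-5 + 6)*(⅕) = 1*(⅕) = ⅕ ≈ 0.20000)
K(Q) = 2 + √2*√Q (K(Q) = 2 + √(Q + Q) = 2 + √(2*Q) = 2 + √2*√Q)
K(q)*(-1*119) + z(-9) = (2 + √2*√(⅕))*(-1*119) + (7 + (-9)² - 2*(-9)) = (2 + √2*(√5/5))*(-119) + (7 + 81 + 18) = (2 + √10/5)*(-119) + 106 = (-238 - 119*√10/5) + 106 = -132 - 119*√10/5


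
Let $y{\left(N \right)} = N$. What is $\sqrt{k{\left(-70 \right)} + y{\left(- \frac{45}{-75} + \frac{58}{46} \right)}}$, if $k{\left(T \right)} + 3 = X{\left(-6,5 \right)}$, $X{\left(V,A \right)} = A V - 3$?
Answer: $\frac{i \sqrt{451490}}{115} \approx 5.8429 i$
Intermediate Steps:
$X{\left(V,A \right)} = -3 + A V$
$k{\left(T \right)} = -36$ ($k{\left(T \right)} = -3 + \left(-3 + 5 \left(-6\right)\right) = -3 - 33 = -36$)
$\sqrt{k{\left(-70 \right)} + y{\left(- \frac{45}{-75} + \frac{58}{46} \right)}} = \sqrt{-36 + \left(- \frac{45}{-75} + \frac{58}{46}\right)} = \sqrt{-36 + \left(\left(-45\right) \left(- \frac{1}{75}\right) + 58 \cdot \frac{1}{46}\right)} = \sqrt{-36 + \left(\frac{3}{5} + \frac{29}{23}\right)} = \sqrt{-36 + \frac{214}{115}} = \sqrt{- \frac{3926}{115}} = \frac{i \sqrt{451490}}{115}$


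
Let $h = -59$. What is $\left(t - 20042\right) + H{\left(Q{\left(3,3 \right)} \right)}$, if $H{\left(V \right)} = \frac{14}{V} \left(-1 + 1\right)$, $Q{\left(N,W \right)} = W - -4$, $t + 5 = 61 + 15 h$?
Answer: $-20871$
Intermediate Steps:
$t = -829$ ($t = -5 + \left(61 + 15 \left(-59\right)\right) = -5 + \left(61 - 885\right) = -5 - 824 = -829$)
$Q{\left(N,W \right)} = 4 + W$ ($Q{\left(N,W \right)} = W + 4 = 4 + W$)
$H{\left(V \right)} = 0$ ($H{\left(V \right)} = \frac{14}{V} 0 = 0$)
$\left(t - 20042\right) + H{\left(Q{\left(3,3 \right)} \right)} = \left(-829 - 20042\right) + 0 = -20871 + 0 = -20871$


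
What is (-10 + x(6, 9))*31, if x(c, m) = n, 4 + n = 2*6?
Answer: -62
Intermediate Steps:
n = 8 (n = -4 + 2*6 = -4 + 12 = 8)
x(c, m) = 8
(-10 + x(6, 9))*31 = (-10 + 8)*31 = -2*31 = -62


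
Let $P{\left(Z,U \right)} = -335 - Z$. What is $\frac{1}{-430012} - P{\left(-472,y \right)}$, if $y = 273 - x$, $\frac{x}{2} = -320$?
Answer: $- \frac{58911645}{430012} \approx -137.0$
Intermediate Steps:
$x = -640$ ($x = 2 \left(-320\right) = -640$)
$y = 913$ ($y = 273 - -640 = 273 + 640 = 913$)
$\frac{1}{-430012} - P{\left(-472,y \right)} = \frac{1}{-430012} - \left(-335 - -472\right) = - \frac{1}{430012} - \left(-335 + 472\right) = - \frac{1}{430012} - 137 = - \frac{58911645}{430012}$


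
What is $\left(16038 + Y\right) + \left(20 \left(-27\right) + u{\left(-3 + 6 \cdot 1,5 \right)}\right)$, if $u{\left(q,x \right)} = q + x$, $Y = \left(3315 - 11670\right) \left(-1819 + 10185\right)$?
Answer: $-69882424$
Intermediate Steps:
$Y = -69897930$ ($Y = \left(-8355\right) 8366 = -69897930$)
$\left(16038 + Y\right) + \left(20 \left(-27\right) + u{\left(-3 + 6 \cdot 1,5 \right)}\right) = \left(16038 - 69897930\right) + \left(20 \left(-27\right) + \left(\left(-3 + 6 \cdot 1\right) + 5\right)\right) = -69881892 + \left(-540 + \left(\left(-3 + 6\right) + 5\right)\right) = -69881892 + \left(-540 + \left(3 + 5\right)\right) = -69881892 + \left(-540 + 8\right) = -69881892 - 532 = -69882424$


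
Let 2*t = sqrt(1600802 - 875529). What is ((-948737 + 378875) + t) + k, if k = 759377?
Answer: 189515 + sqrt(725273)/2 ≈ 1.8994e+5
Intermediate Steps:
t = sqrt(725273)/2 (t = sqrt(1600802 - 875529)/2 = sqrt(725273)/2 ≈ 425.81)
((-948737 + 378875) + t) + k = ((-948737 + 378875) + sqrt(725273)/2) + 759377 = (-569862 + sqrt(725273)/2) + 759377 = 189515 + sqrt(725273)/2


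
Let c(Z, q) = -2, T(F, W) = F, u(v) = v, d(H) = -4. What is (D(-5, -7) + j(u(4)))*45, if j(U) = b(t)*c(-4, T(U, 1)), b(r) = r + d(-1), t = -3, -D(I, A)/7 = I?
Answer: 2205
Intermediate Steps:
D(I, A) = -7*I
b(r) = -4 + r (b(r) = r - 4 = -4 + r)
j(U) = 14 (j(U) = (-4 - 3)*(-2) = -7*(-2) = 14)
(D(-5, -7) + j(u(4)))*45 = (-7*(-5) + 14)*45 = (35 + 14)*45 = 49*45 = 2205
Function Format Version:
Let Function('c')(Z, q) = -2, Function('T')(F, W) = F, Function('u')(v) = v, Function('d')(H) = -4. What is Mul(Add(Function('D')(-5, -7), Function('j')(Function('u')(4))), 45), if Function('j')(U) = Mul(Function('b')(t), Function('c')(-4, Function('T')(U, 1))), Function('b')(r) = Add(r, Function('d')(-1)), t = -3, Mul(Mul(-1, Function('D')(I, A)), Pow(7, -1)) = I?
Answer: 2205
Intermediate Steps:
Function('D')(I, A) = Mul(-7, I)
Function('b')(r) = Add(-4, r) (Function('b')(r) = Add(r, -4) = Add(-4, r))
Function('j')(U) = 14 (Function('j')(U) = Mul(Add(-4, -3), -2) = Mul(-7, -2) = 14)
Mul(Add(Function('D')(-5, -7), Function('j')(Function('u')(4))), 45) = Mul(Add(Mul(-7, -5), 14), 45) = Mul(Add(35, 14), 45) = Mul(49, 45) = 2205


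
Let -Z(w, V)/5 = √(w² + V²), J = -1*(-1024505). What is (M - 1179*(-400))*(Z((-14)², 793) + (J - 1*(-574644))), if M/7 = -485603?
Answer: -4681702194529 + 14638105*√667265 ≈ -4.6697e+12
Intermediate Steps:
M = -3399221 (M = 7*(-485603) = -3399221)
J = 1024505
Z(w, V) = -5*√(V² + w²) (Z(w, V) = -5*√(w² + V²) = -5*√(V² + w²))
(M - 1179*(-400))*(Z((-14)², 793) + (J - 1*(-574644))) = (-3399221 - 1179*(-400))*(-5*√(793² + ((-14)²)²) + (1024505 - 1*(-574644))) = (-3399221 + 471600)*(-5*√(628849 + 196²) + (1024505 + 574644)) = -2927621*(-5*√(628849 + 38416) + 1599149) = -2927621*(-5*√667265 + 1599149) = -2927621*(1599149 - 5*√667265) = -4681702194529 + 14638105*√667265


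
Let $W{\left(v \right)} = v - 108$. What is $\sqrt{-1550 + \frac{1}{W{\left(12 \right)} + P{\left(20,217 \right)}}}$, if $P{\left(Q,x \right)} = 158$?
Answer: $\frac{i \sqrt{5958138}}{62} \approx 39.37 i$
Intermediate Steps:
$W{\left(v \right)} = -108 + v$
$\sqrt{-1550 + \frac{1}{W{\left(12 \right)} + P{\left(20,217 \right)}}} = \sqrt{-1550 + \frac{1}{\left(-108 + 12\right) + 158}} = \sqrt{-1550 + \frac{1}{-96 + 158}} = \sqrt{-1550 + \frac{1}{62}} = \sqrt{- \frac{96099}{62}} = \frac{i \sqrt{5958138}}{62}$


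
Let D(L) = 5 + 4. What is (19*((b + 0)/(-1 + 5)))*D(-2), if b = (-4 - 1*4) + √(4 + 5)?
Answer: -855/4 ≈ -213.75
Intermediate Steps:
D(L) = 9
b = -5 (b = (-4 - 4) + √9 = -8 + 3 = -5)
(19*((b + 0)/(-1 + 5)))*D(-2) = (19*((-5 + 0)/(-1 + 5)))*9 = (19*(-5/4))*9 = -95/4*9 = -855/4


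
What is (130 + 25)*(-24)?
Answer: -3720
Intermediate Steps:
(130 + 25)*(-24) = 155*(-24) = -3720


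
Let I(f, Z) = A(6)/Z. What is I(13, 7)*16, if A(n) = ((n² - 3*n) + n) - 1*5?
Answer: 304/7 ≈ 43.429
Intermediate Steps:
A(n) = -5 + n² - 2*n (A(n) = (n² - 2*n) - 5 = -5 + n² - 2*n)
I(f, Z) = 19/Z (I(f, Z) = (-5 + 6² - 2*6)/Z = (-5 + 36 - 12)/Z = 19/Z)
I(13, 7)*16 = (19/7)*16 = 304/7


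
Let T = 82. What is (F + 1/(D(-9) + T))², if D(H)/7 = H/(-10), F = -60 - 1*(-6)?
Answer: 2272619584/779689 ≈ 2914.8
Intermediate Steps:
F = -54 (F = -60 + 6 = -54)
D(H) = -7*H/10 (D(H) = 7*(H/(-10)) = 7*(-H/10) = -7*H/10)
(F + 1/(D(-9) + T))² = (-54 + 1/(-7/10*(-9) + 82))² = (-54 + 1/(63/10 + 82))² = (-54 + 1/(883/10))² = (-54 + 10/883)² = (-47672/883)² = 2272619584/779689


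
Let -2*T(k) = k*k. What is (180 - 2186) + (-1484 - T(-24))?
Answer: -3202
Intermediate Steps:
T(k) = -k²/2 (T(k) = -k*k/2 = -k²/2)
(180 - 2186) + (-1484 - T(-24)) = (180 - 2186) + (-1484 - (-1)*(-24)²/2) = -2006 + (-1484 - (-1)*576/2) = -2006 + (-1484 - 1*(-288)) = -2006 + (-1484 + 288) = -2006 - 1196 = -3202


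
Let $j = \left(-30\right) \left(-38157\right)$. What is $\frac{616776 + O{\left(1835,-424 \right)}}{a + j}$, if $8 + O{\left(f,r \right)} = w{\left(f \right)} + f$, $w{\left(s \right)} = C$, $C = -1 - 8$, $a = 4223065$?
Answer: $\frac{618594}{5367775} \approx 0.11524$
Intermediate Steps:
$C = -9$ ($C = -1 - 8 = -9$)
$w{\left(s \right)} = -9$
$O{\left(f,r \right)} = -17 + f$ ($O{\left(f,r \right)} = -8 + \left(-9 + f\right) = -17 + f$)
$j = 1144710$
$\frac{616776 + O{\left(1835,-424 \right)}}{a + j} = \frac{616776 + \left(-17 + 1835\right)}{4223065 + 1144710} = \frac{616776 + 1818}{5367775} = 618594 \cdot \frac{1}{5367775} = \frac{618594}{5367775}$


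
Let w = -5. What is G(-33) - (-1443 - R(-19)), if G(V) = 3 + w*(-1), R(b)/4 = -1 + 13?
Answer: 1499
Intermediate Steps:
R(b) = 48 (R(b) = 4*(-1 + 13) = 4*12 = 48)
G(V) = 8 (G(V) = 3 - 5*(-1) = 3 + 5 = 8)
G(-33) - (-1443 - R(-19)) = 8 - (-1443 - 1*48) = 8 - (-1443 - 48) = 8 - 1*(-1491) = 8 + 1491 = 1499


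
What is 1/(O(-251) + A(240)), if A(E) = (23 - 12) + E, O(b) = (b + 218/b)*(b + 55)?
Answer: 251/12453925 ≈ 2.0154e-5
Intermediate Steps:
O(b) = (55 + b)*(b + 218/b) (O(b) = (b + 218/b)*(55 + b) = (55 + b)*(b + 218/b))
A(E) = 11 + E
1/(O(-251) + A(240)) = 1/((218 + (-251)² + 55*(-251) + 11990/(-251)) + (11 + 240)) = 1/((218 + 63001 - 13805 + 11990*(-1/251)) + 251) = 1/((218 + 63001 - 13805 - 11990/251) + 251) = 1/(12390924/251 + 251) = 1/(12453925/251) = 251/12453925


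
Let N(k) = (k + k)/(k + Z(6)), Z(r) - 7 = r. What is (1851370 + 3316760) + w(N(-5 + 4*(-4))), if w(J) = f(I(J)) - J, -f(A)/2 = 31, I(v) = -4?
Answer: 20672251/4 ≈ 5.1681e+6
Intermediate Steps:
Z(r) = 7 + r
N(k) = 2*k/(13 + k) (N(k) = (k + k)/(k + (7 + 6)) = (2*k)/(k + 13) = (2*k)/(13 + k) = 2*k/(13 + k))
f(A) = -62 (f(A) = -2*31 = -62)
w(J) = -62 - J
(1851370 + 3316760) + w(N(-5 + 4*(-4))) = (1851370 + 3316760) + (-62 - 2*(-5 + 4*(-4))/(13 + (-5 + 4*(-4)))) = 5168130 + (-62 - 2*(-5 - 16)/(13 + (-5 - 16))) = 5168130 + (-62 - 2*(-21)/(13 - 21)) = 5168130 + (-62 - 2*(-21)/(-8)) = 5168130 + (-62 - 2*(-21)*(-1)/8) = 5168130 + (-62 - 1*21/4) = 5168130 + (-62 - 21/4) = 5168130 - 269/4 = 20672251/4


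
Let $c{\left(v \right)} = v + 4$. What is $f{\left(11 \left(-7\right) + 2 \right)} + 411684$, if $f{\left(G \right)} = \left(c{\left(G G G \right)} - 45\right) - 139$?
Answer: $-10371$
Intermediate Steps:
$c{\left(v \right)} = 4 + v$
$f{\left(G \right)} = -180 + G^{3}$ ($f{\left(G \right)} = \left(\left(4 + G G G\right) - 45\right) - 139 = \left(\left(4 + G^{2} G\right) - 45\right) - 139 = \left(\left(4 + G^{3}\right) - 45\right) - 139 = \left(-41 + G^{3}\right) - 139 = -180 + G^{3}$)
$f{\left(11 \left(-7\right) + 2 \right)} + 411684 = \left(-180 + \left(11 \left(-7\right) + 2\right)^{3}\right) + 411684 = \left(-180 + \left(-77 + 2\right)^{3}\right) + 411684 = \left(-180 + \left(-75\right)^{3}\right) + 411684 = \left(-180 - 421875\right) + 411684 = -422055 + 411684 = -10371$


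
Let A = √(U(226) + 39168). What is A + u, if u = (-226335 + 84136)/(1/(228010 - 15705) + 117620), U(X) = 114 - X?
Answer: -30189558695/24971314101 + 4*√2441 ≈ 196.42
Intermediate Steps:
A = 4*√2441 (A = √((114 - 1*226) + 39168) = √((114 - 226) + 39168) = √(-112 + 39168) = √39056 = 4*√2441 ≈ 197.63)
u = -30189558695/24971314101 (u = -142199/(1/212305 + 117620) = -142199/24971314101/212305 = -142199*212305/24971314101 = -30189558695/24971314101 ≈ -1.2090)
A + u = 4*√2441 - 30189558695/24971314101 = -30189558695/24971314101 + 4*√2441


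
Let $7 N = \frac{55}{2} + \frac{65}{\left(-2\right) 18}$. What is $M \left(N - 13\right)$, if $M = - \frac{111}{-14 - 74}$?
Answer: $- \frac{86987}{7392} \approx -11.768$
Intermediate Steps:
$M = \frac{111}{88}$ ($M = - \frac{111}{-88} = \left(-111\right) \left(- \frac{1}{88}\right) = \frac{111}{88} \approx 1.2614$)
$N = \frac{925}{252}$ ($N = \frac{\frac{55}{2} + \frac{65}{\left(-2\right) 18}}{7} = \frac{55 \cdot \frac{1}{2} + \frac{65}{-36}}{7} = \frac{\frac{55}{2} + 65 \left(- \frac{1}{36}\right)}{7} = \frac{\frac{55}{2} - \frac{65}{36}}{7} = \frac{1}{7} \cdot \frac{925}{36} = \frac{925}{252} \approx 3.6706$)
$M \left(N - 13\right) = \frac{111 \left(\frac{925}{252} - 13\right)}{88} = \frac{111}{88} \left(- \frac{2351}{252}\right) = - \frac{86987}{7392}$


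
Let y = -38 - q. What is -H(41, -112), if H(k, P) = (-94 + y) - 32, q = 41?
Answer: 205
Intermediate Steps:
y = -79 (y = -38 - 1*41 = -38 - 41 = -79)
H(k, P) = -205 (H(k, P) = (-94 - 79) - 32 = -173 - 32 = -205)
-H(41, -112) = -1*(-205) = 205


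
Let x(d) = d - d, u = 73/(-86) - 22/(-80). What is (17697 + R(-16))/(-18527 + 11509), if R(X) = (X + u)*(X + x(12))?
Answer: -351079/137170 ≈ -2.5594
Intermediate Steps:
u = -987/1720 (u = 73*(-1/86) - 22*(-1/80) = -73/86 + 11/40 = -987/1720 ≈ -0.57384)
x(d) = 0
R(X) = X*(-987/1720 + X) (R(X) = (X - 987/1720)*(X + 0) = (-987/1720 + X)*X = X*(-987/1720 + X))
(17697 + R(-16))/(-18527 + 11509) = (17697 + (1/1720)*(-16)*(-987 + 1720*(-16)))/(-18527 + 11509) = (17697 + (1/1720)*(-16)*(-987 - 27520))/(-7018) = (17697 + (1/1720)*(-16)*(-28507))*(-1/7018) = (17697 + 57014/215)*(-1/7018) = (3861869/215)*(-1/7018) = -351079/137170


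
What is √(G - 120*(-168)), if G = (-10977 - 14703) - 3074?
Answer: I*√8594 ≈ 92.704*I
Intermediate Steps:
G = -28754 (G = -25680 - 3074 = -28754)
√(G - 120*(-168)) = √(-28754 - 120*(-168)) = √(-28754 + 20160) = √(-8594) = I*√8594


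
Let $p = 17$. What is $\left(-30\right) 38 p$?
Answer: $-19380$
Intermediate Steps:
$\left(-30\right) 38 p = \left(-30\right) 38 \cdot 17 = \left(-1140\right) 17 = -19380$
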